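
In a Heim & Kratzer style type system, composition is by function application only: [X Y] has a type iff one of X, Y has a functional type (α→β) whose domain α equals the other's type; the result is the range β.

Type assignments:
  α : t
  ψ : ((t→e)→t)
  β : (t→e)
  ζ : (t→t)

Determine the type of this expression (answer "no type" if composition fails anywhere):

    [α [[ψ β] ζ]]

[ψ β]: ψ is ((t→e)→t), β is (t→e); result t.
[[ψ β] ζ]: ζ is (t→t), [ψ β] is t; result t.
[α [[ψ β] ζ]]: t and t cannot combine by function application — type clash.

no type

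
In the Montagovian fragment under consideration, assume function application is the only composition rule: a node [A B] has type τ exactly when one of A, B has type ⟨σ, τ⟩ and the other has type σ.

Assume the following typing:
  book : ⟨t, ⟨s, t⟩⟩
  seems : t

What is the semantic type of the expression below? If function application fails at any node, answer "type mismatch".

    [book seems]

⟨s, t⟩

At [book seems], book : ⟨t, ⟨s, t⟩⟩ takes seems : t, giving ⟨s, t⟩.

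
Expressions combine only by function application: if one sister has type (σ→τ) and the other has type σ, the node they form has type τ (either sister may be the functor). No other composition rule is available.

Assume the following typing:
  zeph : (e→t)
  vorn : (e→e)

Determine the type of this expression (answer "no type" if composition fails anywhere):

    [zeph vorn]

no type

[zeph vorn]: (e→t) and (e→e) cannot combine by function application — type clash.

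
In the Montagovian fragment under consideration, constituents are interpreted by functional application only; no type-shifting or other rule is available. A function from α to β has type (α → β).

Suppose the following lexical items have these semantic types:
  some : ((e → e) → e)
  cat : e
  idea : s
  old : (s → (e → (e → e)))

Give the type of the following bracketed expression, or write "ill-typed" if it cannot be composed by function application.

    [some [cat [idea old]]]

e

At [idea old], old : (s → (e → (e → e))) takes idea : s, giving (e → (e → e)).
At [cat [idea old]], [idea old] : (e → (e → e)) takes cat : e, giving (e → e).
At [some [cat [idea old]]], some : ((e → e) → e) takes [cat [idea old]] : (e → e), giving e.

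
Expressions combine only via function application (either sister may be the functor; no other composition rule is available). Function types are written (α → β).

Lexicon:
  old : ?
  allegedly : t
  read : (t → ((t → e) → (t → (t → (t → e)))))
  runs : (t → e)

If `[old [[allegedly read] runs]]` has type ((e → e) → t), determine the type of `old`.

((t → (t → (t → e))) → ((e → e) → t))

[old [[allegedly read] runs]] is required to be ((e → e) → t). [[allegedly read] runs] : (t → (t → (t → e))) cannot yield ((e → e) → t) as functor, so old : ((t → (t → (t → e))) → ((e → e) → t)).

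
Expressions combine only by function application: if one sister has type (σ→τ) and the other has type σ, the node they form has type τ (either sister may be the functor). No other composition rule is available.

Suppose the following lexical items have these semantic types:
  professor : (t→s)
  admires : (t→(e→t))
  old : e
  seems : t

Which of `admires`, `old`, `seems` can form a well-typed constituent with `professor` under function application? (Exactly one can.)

seems

admires : (t→(e→t)) — no; professor wants t, and admires wants t.
old : e — no; professor wants t, and old wants nothing (atomic).
seems — combines: professor : (t→s) takes seems : t as argument, giving s.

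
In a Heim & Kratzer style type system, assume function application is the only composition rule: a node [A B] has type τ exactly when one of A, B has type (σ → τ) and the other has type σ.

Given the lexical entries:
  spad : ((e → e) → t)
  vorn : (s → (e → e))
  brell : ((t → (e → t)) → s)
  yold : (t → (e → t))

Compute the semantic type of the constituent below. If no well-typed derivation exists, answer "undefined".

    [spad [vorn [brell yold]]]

[brell yold]: functor brell : ((t → (e → t)) → s), argument yold : (t → (e → t)); result s.
[vorn [brell yold]]: functor vorn : (s → (e → e)), argument [brell yold] : s; result (e → e).
[spad [vorn [brell yold]]]: functor spad : ((e → e) → t), argument [vorn [brell yold]] : (e → e); result t.

t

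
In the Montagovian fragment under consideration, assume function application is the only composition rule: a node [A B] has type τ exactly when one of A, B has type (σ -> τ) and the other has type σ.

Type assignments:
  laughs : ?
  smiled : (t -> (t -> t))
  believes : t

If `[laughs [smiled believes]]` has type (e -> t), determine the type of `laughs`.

((t -> t) -> (e -> t))

For [laughs [smiled believes]] to have type (e -> t) with [smiled believes] of type (t -> t), laughs must be the function: laughs : ((t -> t) -> (e -> t)).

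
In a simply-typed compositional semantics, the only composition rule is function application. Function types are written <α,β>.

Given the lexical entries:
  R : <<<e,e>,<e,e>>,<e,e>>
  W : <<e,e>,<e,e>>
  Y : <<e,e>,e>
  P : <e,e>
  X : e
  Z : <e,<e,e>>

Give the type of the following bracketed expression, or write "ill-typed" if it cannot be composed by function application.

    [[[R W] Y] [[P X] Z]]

e

[R W]: R is <<<e,e>,<e,e>>,<e,e>>, W is <<e,e>,<e,e>>; result <e,e>.
[[R W] Y]: Y is <<e,e>,e>, [R W] is <e,e>; result e.
[P X]: P is <e,e>, X is e; result e.
[[P X] Z]: Z is <e,<e,e>>, [P X] is e; result <e,e>.
[[[R W] Y] [[P X] Z]]: [[P X] Z] is <e,e>, [[R W] Y] is e; result e.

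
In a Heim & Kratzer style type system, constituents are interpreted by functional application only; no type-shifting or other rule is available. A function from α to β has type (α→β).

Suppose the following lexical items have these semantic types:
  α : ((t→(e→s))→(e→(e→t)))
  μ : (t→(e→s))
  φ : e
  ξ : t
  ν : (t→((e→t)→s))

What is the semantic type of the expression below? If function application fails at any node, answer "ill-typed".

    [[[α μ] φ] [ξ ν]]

s

[α μ]: α is ((t→(e→s))→(e→(e→t))), μ is (t→(e→s)); result (e→(e→t)).
[[α μ] φ]: [α μ] is (e→(e→t)), φ is e; result (e→t).
[ξ ν]: ν is (t→((e→t)→s)), ξ is t; result ((e→t)→s).
[[[α μ] φ] [ξ ν]]: [ξ ν] is ((e→t)→s), [[α μ] φ] is (e→t); result s.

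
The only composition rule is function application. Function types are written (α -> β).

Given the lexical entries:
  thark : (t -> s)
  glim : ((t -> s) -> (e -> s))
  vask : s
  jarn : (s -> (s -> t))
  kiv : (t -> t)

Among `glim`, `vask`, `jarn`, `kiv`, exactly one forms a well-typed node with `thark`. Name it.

glim — combines: glim : ((t -> s) -> (e -> s)) takes thark : (t -> s) as argument, giving (e -> s).
vask : s — no; thark wants t, and vask wants nothing (atomic).
jarn : (s -> (s -> t)) — no; thark wants t, and jarn wants s.
kiv : (t -> t) — no; thark wants t, and kiv wants t.

glim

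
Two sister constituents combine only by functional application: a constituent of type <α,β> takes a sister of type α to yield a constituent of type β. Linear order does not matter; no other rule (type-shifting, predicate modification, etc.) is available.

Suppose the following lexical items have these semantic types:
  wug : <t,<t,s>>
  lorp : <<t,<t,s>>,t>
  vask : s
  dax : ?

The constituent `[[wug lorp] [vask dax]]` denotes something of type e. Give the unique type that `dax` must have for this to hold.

<s,<t,e>>

For [[wug lorp] [vask dax]] to have type e with [wug lorp] of type t, [vask dax] must be the function: [vask dax] : <t,e>.
For [vask dax] to have type <t,e> with vask of type s, dax must be the function: dax : <s,<t,e>>.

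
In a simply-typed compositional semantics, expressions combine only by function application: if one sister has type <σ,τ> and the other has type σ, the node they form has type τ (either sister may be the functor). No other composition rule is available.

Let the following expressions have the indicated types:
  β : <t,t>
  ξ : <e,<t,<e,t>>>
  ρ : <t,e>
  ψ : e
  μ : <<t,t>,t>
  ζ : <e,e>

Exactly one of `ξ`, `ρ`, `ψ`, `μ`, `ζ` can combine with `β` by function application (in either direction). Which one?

μ

ξ : <e,<t,<e,t>>> — does not combine with β.
ρ : <t,e> — does not combine with β.
ψ : e — does not combine with β.
μ — combines: μ : <<t,t>,t> takes β : <t,t> as argument, giving t.
ζ : <e,e> — does not combine with β.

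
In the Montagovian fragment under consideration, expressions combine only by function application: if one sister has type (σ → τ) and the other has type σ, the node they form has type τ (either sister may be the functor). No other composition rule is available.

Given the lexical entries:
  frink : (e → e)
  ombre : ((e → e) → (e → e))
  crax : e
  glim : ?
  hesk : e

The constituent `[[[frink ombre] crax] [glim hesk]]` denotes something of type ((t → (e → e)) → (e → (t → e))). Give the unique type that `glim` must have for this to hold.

(e → (e → ((t → (e → e)) → (e → (t → e)))))

For [[[frink ombre] crax] [glim hesk]] to have type ((t → (e → e)) → (e → (t → e))) with [[frink ombre] crax] of type e, [glim hesk] must be the function: [glim hesk] : (e → ((t → (e → e)) → (e → (t → e)))).
For [glim hesk] to have type (e → ((t → (e → e)) → (e → (t → e)))) with hesk of type e, glim must be the function: glim : (e → (e → ((t → (e → e)) → (e → (t → e))))).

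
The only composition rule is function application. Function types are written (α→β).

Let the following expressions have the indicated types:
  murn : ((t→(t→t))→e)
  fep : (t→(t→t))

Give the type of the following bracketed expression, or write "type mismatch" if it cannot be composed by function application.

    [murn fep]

e

[murn fep] — murn of type ((t→(t→t))→e) combines with fep of type (t→(t→t)): type e.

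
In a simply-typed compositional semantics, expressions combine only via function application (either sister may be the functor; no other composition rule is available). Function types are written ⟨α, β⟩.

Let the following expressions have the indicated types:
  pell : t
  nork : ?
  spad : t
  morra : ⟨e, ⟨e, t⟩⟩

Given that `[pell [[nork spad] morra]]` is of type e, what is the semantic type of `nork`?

For [pell [[nork spad] morra]] to have type e with pell of type t, [[nork spad] morra] must be the function: [[nork spad] morra] : ⟨t, e⟩.
For [[nork spad] morra] to have type ⟨t, e⟩ with morra of type ⟨e, ⟨e, t⟩⟩, [nork spad] must be the function: [nork spad] : ⟨⟨e, ⟨e, t⟩⟩, ⟨t, e⟩⟩.
For [nork spad] to have type ⟨⟨e, ⟨e, t⟩⟩, ⟨t, e⟩⟩ with spad of type t, nork must be the function: nork : ⟨t, ⟨⟨e, ⟨e, t⟩⟩, ⟨t, e⟩⟩⟩.

⟨t, ⟨⟨e, ⟨e, t⟩⟩, ⟨t, e⟩⟩⟩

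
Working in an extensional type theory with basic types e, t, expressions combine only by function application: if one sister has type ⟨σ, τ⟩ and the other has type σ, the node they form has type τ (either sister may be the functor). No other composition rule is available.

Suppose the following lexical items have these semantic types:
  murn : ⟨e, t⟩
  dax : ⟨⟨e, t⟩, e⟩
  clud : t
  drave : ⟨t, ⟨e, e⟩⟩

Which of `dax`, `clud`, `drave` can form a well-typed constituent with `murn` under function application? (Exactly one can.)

dax

dax — combines: dax : ⟨⟨e, t⟩, e⟩ takes murn : ⟨e, t⟩ as argument, giving e.
clud : t — no; murn wants e, and clud wants nothing (atomic).
drave : ⟨t, ⟨e, e⟩⟩ — no; murn wants e, and drave wants t.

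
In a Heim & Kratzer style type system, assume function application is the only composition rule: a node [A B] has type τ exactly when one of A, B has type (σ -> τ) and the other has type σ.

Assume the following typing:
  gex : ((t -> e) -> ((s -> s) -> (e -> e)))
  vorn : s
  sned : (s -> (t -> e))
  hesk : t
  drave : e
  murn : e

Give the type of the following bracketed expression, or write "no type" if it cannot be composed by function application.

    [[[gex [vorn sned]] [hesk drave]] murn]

[vorn sned]: functor sned : (s -> (t -> e)), argument vorn : s; result (t -> e).
[gex [vorn sned]]: functor gex : ((t -> e) -> ((s -> s) -> (e -> e))), argument [vorn sned] : (t -> e); result ((s -> s) -> (e -> e)).
At [hesk drave]: neither t nor e can take the other as argument; the node is ill-typed.

no type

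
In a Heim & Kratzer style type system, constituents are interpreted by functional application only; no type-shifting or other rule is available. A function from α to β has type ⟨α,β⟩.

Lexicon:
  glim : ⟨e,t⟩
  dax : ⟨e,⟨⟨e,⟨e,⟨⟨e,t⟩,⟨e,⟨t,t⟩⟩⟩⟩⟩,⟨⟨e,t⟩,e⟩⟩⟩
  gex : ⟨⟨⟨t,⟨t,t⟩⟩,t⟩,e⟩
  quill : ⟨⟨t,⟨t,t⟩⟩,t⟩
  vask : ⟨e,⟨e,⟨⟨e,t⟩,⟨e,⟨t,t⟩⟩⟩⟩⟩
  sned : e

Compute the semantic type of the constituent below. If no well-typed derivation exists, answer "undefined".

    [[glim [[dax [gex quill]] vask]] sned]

undefined

[gex quill]: gex is ⟨⟨⟨t,⟨t,t⟩⟩,t⟩,e⟩, quill is ⟨⟨t,⟨t,t⟩⟩,t⟩; result e.
[dax [gex quill]]: dax is ⟨e,⟨⟨e,⟨e,⟨⟨e,t⟩,⟨e,⟨t,t⟩⟩⟩⟩⟩,⟨⟨e,t⟩,e⟩⟩⟩, [gex quill] is e; result ⟨⟨e,⟨e,⟨⟨e,t⟩,⟨e,⟨t,t⟩⟩⟩⟩⟩,⟨⟨e,t⟩,e⟩⟩.
[[dax [gex quill]] vask]: [dax [gex quill]] is ⟨⟨e,⟨e,⟨⟨e,t⟩,⟨e,⟨t,t⟩⟩⟩⟩⟩,⟨⟨e,t⟩,e⟩⟩, vask is ⟨e,⟨e,⟨⟨e,t⟩,⟨e,⟨t,t⟩⟩⟩⟩⟩; result ⟨⟨e,t⟩,e⟩.
[glim [[dax [gex quill]] vask]]: [[dax [gex quill]] vask] is ⟨⟨e,t⟩,e⟩, glim is ⟨e,t⟩; result e.
[[glim [[dax [gex quill]] vask]] sned]: e with e — neither is a function whose domain matches the other; composition fails here.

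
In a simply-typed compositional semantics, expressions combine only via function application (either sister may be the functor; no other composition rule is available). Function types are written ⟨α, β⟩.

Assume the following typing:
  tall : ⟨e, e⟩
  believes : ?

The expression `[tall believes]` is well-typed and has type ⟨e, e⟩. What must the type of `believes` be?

[tall believes] must have type ⟨e, e⟩. The sister tall has type ⟨e, e⟩; that is not a function onto ⟨e, e⟩, so believes must be the functor, of type ⟨⟨e, e⟩, ⟨e, e⟩⟩.

⟨⟨e, e⟩, ⟨e, e⟩⟩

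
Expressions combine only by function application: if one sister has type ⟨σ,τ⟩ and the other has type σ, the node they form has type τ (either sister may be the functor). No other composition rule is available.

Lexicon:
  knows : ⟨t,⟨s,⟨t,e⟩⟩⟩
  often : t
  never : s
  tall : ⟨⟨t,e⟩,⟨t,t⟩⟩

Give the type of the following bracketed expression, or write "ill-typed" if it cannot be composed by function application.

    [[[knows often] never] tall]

⟨t,t⟩

[knows often]: ⟨t,⟨s,⟨t,e⟩⟩⟩ applied to t yields ⟨s,⟨t,e⟩⟩.
[[knows often] never]: ⟨s,⟨t,e⟩⟩ applied to s yields ⟨t,e⟩.
[[[knows often] never] tall]: ⟨⟨t,e⟩,⟨t,t⟩⟩ applied to ⟨t,e⟩ yields ⟨t,t⟩.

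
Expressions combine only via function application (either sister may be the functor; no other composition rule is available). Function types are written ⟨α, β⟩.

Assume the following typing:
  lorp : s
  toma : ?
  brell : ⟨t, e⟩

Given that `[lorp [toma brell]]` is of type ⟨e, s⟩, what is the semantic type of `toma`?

⟨⟨t, e⟩, ⟨s, ⟨e, s⟩⟩⟩

At [lorp [toma brell]] (required: ⟨e, s⟩): lorp is s, which is not a function with range ⟨e, s⟩; hence [toma brell] is the functor — type ⟨s, ⟨e, s⟩⟩.
At [toma brell] (required: ⟨s, ⟨e, s⟩⟩): brell is ⟨t, e⟩, which is not a function with range ⟨s, ⟨e, s⟩⟩; hence toma is the functor — type ⟨⟨t, e⟩, ⟨s, ⟨e, s⟩⟩⟩.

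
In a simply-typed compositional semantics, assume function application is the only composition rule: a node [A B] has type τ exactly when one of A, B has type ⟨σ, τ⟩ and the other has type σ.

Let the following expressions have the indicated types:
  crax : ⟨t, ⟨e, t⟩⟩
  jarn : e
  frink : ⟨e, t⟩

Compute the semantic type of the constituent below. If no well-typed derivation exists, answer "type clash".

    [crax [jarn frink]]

[jarn frink]: frink is ⟨e, t⟩, jarn is e; result t.
[crax [jarn frink]]: crax is ⟨t, ⟨e, t⟩⟩, [jarn frink] is t; result ⟨e, t⟩.

⟨e, t⟩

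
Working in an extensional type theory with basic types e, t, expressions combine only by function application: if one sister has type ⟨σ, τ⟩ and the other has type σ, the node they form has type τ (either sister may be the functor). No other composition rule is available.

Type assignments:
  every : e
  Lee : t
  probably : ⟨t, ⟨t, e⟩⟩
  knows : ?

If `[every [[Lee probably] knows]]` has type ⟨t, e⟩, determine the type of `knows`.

[every [[Lee probably] knows]] must have type ⟨t, e⟩. The sister every has type e; that is not a function onto ⟨t, e⟩, so [[Lee probably] knows] must be the functor, of type ⟨e, ⟨t, e⟩⟩.
[[Lee probably] knows] must have type ⟨e, ⟨t, e⟩⟩. The sister [Lee probably] has type ⟨t, e⟩; that is not a function onto ⟨e, ⟨t, e⟩⟩, so knows must be the functor, of type ⟨⟨t, e⟩, ⟨e, ⟨t, e⟩⟩⟩.

⟨⟨t, e⟩, ⟨e, ⟨t, e⟩⟩⟩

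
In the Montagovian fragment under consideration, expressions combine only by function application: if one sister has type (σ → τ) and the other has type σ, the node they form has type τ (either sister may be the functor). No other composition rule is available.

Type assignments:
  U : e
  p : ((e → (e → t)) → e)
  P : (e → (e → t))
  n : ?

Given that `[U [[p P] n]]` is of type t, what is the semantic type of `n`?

(e → (e → t))

At [U [[p P] n]] (required: t): U is e, which is not a function with range t; hence [[p P] n] is the functor — type (e → t).
At [[p P] n] (required: (e → t)): [p P] is e, which is not a function with range (e → t); hence n is the functor — type (e → (e → t)).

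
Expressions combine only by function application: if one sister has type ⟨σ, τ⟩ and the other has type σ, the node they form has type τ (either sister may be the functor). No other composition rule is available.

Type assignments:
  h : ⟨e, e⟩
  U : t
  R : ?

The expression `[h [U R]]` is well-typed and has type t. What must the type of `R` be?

⟨t, ⟨⟨e, e⟩, t⟩⟩

At [h [U R]] (required: t): h is ⟨e, e⟩, which is not a function with range t; hence [U R] is the functor — type ⟨⟨e, e⟩, t⟩.
At [U R] (required: ⟨⟨e, e⟩, t⟩): U is t, which is not a function with range ⟨⟨e, e⟩, t⟩; hence R is the functor — type ⟨t, ⟨⟨e, e⟩, t⟩⟩.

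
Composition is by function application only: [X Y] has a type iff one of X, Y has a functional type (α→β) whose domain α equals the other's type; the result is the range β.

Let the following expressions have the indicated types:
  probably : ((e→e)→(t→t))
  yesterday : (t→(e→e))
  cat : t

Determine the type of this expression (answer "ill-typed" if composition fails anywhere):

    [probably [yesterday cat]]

(t→t)

[yesterday cat]: functor yesterday : (t→(e→e)), argument cat : t; result (e→e).
[probably [yesterday cat]]: functor probably : ((e→e)→(t→t)), argument [yesterday cat] : (e→e); result (t→t).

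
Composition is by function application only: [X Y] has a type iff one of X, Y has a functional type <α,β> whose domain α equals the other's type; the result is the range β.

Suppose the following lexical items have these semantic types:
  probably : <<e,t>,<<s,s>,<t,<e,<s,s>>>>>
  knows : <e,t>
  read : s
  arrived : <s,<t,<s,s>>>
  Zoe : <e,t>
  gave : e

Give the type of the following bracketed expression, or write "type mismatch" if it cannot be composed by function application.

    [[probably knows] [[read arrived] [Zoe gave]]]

[probably knows] — probably of type <<e,t>,<<s,s>,<t,<e,<s,s>>>>> combines with knows of type <e,t>: type <<s,s>,<t,<e,<s,s>>>>.
[read arrived] — arrived of type <s,<t,<s,s>>> combines with read of type s: type <t,<s,s>>.
[Zoe gave] — Zoe of type <e,t> combines with gave of type e: type t.
[[read arrived] [Zoe gave]] — [read arrived] of type <t,<s,s>> combines with [Zoe gave] of type t: type <s,s>.
[[probably knows] [[read arrived] [Zoe gave]]] — [probably knows] of type <<s,s>,<t,<e,<s,s>>>> combines with [[read arrived] [Zoe gave]] of type <s,s>: type <t,<e,<s,s>>>.

<t,<e,<s,s>>>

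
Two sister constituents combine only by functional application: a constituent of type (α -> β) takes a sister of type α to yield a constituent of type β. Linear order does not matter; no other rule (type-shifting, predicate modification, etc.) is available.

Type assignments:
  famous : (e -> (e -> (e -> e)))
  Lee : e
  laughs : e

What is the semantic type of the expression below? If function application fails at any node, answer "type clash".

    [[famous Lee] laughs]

(e -> e)

[famous Lee] — famous of type (e -> (e -> (e -> e))) combines with Lee of type e: type (e -> (e -> e)).
[[famous Lee] laughs] — [famous Lee] of type (e -> (e -> e)) combines with laughs of type e: type (e -> e).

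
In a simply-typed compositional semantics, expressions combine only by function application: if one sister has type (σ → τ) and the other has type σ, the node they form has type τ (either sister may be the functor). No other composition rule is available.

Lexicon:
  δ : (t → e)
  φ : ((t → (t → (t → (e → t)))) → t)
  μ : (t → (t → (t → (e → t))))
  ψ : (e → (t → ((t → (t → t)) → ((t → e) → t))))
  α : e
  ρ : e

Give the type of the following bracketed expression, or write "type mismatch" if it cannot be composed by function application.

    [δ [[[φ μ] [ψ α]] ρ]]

[φ μ]: functor φ : ((t → (t → (t → (e → t)))) → t), argument μ : (t → (t → (t → (e → t)))); result t.
[ψ α]: functor ψ : (e → (t → ((t → (t → t)) → ((t → e) → t)))), argument α : e; result (t → ((t → (t → t)) → ((t → e) → t))).
[[φ μ] [ψ α]]: functor [ψ α] : (t → ((t → (t → t)) → ((t → e) → t))), argument [φ μ] : t; result ((t → (t → t)) → ((t → e) → t)).
[[[φ μ] [ψ α]] ρ]: ((t → (t → t)) → ((t → e) → t)) with e — neither is a function whose domain matches the other; composition fails here.

type mismatch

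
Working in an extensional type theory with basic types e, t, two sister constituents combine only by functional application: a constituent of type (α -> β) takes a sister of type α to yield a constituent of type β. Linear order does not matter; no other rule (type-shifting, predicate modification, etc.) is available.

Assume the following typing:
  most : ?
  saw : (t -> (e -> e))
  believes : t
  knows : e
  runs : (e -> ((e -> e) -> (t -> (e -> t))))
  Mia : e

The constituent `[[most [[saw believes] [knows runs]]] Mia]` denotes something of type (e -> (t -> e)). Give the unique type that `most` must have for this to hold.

At [[most [[saw believes] [knows runs]]] Mia] (required: (e -> (t -> e))): Mia is e, which is not a function with range (e -> (t -> e)); hence [most [[saw believes] [knows runs]]] is the functor — type (e -> (e -> (t -> e))).
At [most [[saw believes] [knows runs]]] (required: (e -> (e -> (t -> e)))): [[saw believes] [knows runs]] is (t -> (e -> t)), which is not a function with range (e -> (e -> (t -> e))); hence most is the functor — type ((t -> (e -> t)) -> (e -> (e -> (t -> e)))).

((t -> (e -> t)) -> (e -> (e -> (t -> e))))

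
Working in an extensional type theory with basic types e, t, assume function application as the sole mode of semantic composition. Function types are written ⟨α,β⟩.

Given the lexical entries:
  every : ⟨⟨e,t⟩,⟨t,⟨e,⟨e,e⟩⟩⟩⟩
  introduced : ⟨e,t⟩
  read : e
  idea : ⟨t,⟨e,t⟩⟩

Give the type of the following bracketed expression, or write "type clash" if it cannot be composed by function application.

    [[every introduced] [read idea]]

type clash

At [every introduced], every : ⟨⟨e,t⟩,⟨t,⟨e,⟨e,e⟩⟩⟩⟩ takes introduced : ⟨e,t⟩, giving ⟨t,⟨e,⟨e,e⟩⟩⟩.
[read idea]: e and ⟨t,⟨e,t⟩⟩ cannot combine by function application — type clash.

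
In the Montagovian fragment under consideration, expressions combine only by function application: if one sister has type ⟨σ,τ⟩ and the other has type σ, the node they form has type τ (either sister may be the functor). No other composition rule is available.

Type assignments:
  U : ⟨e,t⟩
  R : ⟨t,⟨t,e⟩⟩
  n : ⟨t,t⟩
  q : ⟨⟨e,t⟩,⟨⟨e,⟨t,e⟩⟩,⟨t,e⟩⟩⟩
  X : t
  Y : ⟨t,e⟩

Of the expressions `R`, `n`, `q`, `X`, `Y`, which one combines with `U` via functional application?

R : ⟨t,⟨t,e⟩⟩ — U needs e; R needs t; neither fits.
n : ⟨t,t⟩ — U needs e; n needs t; neither fits.
q — combines: q : ⟨⟨e,t⟩,⟨⟨e,⟨t,e⟩⟩,⟨t,e⟩⟩⟩ takes U : ⟨e,t⟩ as argument, giving ⟨⟨e,⟨t,e⟩⟩,⟨t,e⟩⟩.
X : t — U needs e; X needs nothing (atomic); neither fits.
Y : ⟨t,e⟩ — U needs e; Y needs t; neither fits.

q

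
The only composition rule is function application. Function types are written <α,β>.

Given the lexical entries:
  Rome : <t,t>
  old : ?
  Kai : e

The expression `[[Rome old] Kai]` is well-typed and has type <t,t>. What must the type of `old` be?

For [[Rome old] Kai] to have type <t,t> with Kai of type e, [Rome old] must be the function: [Rome old] : <e,<t,t>>.
For [Rome old] to have type <e,<t,t>> with Rome of type <t,t>, old must be the function: old : <<t,t>,<e,<t,t>>>.

<<t,t>,<e,<t,t>>>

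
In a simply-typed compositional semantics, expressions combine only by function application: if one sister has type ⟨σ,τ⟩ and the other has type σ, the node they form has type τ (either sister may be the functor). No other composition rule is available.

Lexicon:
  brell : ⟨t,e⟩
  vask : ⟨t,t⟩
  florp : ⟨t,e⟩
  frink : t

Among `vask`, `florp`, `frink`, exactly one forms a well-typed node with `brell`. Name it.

vask : ⟨t,t⟩ — no; brell wants t, and vask wants t.
florp : ⟨t,e⟩ — no; brell wants t, and florp wants t.
frink — combines: brell : ⟨t,e⟩ takes frink : t as argument, giving e.

frink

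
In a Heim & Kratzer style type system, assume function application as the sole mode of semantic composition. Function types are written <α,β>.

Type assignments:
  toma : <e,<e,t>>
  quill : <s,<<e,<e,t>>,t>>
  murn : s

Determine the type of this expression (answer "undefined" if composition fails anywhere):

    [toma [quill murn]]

t

[quill murn]: quill is <s,<<e,<e,t>>,t>>, murn is s; result <<e,<e,t>>,t>.
[toma [quill murn]]: [quill murn] is <<e,<e,t>>,t>, toma is <e,<e,t>>; result t.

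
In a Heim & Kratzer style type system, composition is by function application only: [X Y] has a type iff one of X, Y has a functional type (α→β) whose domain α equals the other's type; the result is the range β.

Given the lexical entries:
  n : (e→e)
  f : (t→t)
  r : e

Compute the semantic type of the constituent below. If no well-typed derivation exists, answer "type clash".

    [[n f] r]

At [n f]: neither (e→e) nor (t→t) can take the other as argument; the node is ill-typed.

type clash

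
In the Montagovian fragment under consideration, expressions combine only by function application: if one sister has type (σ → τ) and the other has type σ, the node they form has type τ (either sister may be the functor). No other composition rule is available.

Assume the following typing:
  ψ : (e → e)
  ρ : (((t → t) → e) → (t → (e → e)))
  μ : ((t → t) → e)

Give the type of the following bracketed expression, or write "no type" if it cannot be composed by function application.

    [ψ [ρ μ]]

[ρ μ]: (((t → t) → e) → (t → (e → e))) applied to ((t → t) → e) yields (t → (e → e)).
At [ψ [ρ μ]]: neither (e → e) nor (t → (e → e)) can take the other as argument; the node is ill-typed.

no type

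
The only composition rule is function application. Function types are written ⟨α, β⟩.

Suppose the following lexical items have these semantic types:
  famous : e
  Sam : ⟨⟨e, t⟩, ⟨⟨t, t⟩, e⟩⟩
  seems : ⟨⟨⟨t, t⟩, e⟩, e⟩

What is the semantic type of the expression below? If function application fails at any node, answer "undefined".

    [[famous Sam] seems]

undefined

[famous Sam]: e and ⟨⟨e, t⟩, ⟨⟨t, t⟩, e⟩⟩ cannot combine by function application — type clash.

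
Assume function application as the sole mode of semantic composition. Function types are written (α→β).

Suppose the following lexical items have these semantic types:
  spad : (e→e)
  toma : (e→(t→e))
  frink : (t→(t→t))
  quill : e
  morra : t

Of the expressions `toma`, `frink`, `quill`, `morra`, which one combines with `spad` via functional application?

toma : (e→(t→e)) — spad needs e; toma needs e; neither fits.
frink : (t→(t→t)) — spad needs e; frink needs t; neither fits.
quill — combines: spad : (e→e) takes quill : e as argument, giving e.
morra : t — spad needs e; morra needs nothing (atomic); neither fits.

quill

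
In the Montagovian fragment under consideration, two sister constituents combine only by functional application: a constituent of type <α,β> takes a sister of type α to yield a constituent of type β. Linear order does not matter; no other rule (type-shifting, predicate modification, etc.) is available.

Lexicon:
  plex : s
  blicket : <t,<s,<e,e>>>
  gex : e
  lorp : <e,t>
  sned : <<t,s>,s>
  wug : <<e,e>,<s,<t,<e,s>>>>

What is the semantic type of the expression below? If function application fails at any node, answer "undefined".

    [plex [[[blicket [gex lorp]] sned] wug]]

At [gex lorp], lorp : <e,t> takes gex : e, giving t.
At [blicket [gex lorp]], blicket : <t,<s,<e,e>>> takes [gex lorp] : t, giving <s,<e,e>>.
[[blicket [gex lorp]] sned]: <s,<e,e>> and <<t,s>,s> cannot combine by function application — type clash.

undefined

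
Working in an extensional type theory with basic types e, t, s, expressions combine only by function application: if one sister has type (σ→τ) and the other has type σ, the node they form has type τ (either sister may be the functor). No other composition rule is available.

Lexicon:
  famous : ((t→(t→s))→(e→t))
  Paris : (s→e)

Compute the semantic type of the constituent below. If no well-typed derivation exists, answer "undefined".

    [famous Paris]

[famous Paris]: ((t→(t→s))→(e→t)) with (s→e) — neither is a function whose domain matches the other; composition fails here.

undefined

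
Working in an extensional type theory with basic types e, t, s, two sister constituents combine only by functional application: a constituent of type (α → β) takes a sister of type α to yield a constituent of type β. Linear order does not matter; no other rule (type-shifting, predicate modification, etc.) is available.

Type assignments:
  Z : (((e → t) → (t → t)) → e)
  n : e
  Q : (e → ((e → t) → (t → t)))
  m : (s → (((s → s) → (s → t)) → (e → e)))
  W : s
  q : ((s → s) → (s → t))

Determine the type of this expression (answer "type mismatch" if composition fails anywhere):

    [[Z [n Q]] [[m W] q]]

[n Q]: (e → ((e → t) → (t → t))) applied to e yields ((e → t) → (t → t)).
[Z [n Q]]: (((e → t) → (t → t)) → e) applied to ((e → t) → (t → t)) yields e.
[m W]: (s → (((s → s) → (s → t)) → (e → e))) applied to s yields (((s → s) → (s → t)) → (e → e)).
[[m W] q]: (((s → s) → (s → t)) → (e → e)) applied to ((s → s) → (s → t)) yields (e → e).
[[Z [n Q]] [[m W] q]]: (e → e) applied to e yields e.

e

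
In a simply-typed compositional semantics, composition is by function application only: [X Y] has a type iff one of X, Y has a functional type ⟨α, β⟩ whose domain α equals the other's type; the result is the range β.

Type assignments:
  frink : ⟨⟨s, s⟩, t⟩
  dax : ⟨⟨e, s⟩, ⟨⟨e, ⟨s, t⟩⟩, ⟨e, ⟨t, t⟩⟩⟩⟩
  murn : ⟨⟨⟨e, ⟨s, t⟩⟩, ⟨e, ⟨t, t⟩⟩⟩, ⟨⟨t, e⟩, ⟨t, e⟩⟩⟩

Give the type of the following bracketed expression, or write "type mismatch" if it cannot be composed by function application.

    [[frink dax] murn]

[frink dax]: ⟨⟨s, s⟩, t⟩ and ⟨⟨e, s⟩, ⟨⟨e, ⟨s, t⟩⟩, ⟨e, ⟨t, t⟩⟩⟩⟩ cannot combine by function application — type clash.

type mismatch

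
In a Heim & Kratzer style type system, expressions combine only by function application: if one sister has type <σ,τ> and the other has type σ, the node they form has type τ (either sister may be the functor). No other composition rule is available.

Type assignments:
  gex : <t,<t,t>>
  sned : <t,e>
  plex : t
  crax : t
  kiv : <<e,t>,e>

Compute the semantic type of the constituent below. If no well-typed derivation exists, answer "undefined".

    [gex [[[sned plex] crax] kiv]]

undefined

At [sned plex], sned : <t,e> takes plex : t, giving e.
At [[sned plex] crax]: neither e nor t can take the other as argument; the node is ill-typed.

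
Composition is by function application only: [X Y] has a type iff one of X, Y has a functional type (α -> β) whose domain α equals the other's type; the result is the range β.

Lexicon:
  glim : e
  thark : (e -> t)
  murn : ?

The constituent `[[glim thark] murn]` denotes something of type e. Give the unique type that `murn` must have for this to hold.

[[glim thark] murn] must have type e. The sister [glim thark] has type t; that is not a function onto e, so murn must be the functor, of type (t -> e).

(t -> e)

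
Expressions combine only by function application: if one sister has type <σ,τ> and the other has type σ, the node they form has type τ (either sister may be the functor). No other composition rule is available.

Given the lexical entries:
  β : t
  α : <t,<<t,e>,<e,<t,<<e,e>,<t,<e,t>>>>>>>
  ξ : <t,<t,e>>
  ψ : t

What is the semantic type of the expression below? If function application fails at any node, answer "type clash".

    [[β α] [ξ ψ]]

[β α]: functor α : <t,<<t,e>,<e,<t,<<e,e>,<t,<e,t>>>>>>>, argument β : t; result <<t,e>,<e,<t,<<e,e>,<t,<e,t>>>>>>.
[ξ ψ]: functor ξ : <t,<t,e>>, argument ψ : t; result <t,e>.
[[β α] [ξ ψ]]: functor [β α] : <<t,e>,<e,<t,<<e,e>,<t,<e,t>>>>>>, argument [ξ ψ] : <t,e>; result <e,<t,<<e,e>,<t,<e,t>>>>>.

<e,<t,<<e,e>,<t,<e,t>>>>>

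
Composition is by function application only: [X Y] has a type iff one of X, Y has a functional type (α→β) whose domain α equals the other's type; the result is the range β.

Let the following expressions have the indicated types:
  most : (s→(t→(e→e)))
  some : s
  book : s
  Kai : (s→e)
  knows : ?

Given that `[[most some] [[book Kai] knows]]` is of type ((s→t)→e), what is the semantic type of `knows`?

(e→((t→(e→e))→((s→t)→e)))

[[most some] [[book Kai] knows]] must have type ((s→t)→e). The sister [most some] has type (t→(e→e)); that is not a function onto ((s→t)→e), so [[book Kai] knows] must be the functor, of type ((t→(e→e))→((s→t)→e)).
[[book Kai] knows] must have type ((t→(e→e))→((s→t)→e)). The sister [book Kai] has type e; that is not a function onto ((t→(e→e))→((s→t)→e)), so knows must be the functor, of type (e→((t→(e→e))→((s→t)→e))).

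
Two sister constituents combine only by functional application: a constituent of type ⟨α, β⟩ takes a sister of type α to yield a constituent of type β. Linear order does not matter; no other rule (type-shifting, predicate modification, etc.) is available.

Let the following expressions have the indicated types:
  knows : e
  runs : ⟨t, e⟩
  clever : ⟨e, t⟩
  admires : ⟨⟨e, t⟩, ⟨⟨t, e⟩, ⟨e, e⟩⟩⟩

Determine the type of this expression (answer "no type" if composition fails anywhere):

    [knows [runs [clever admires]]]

e

[clever admires]: functor admires : ⟨⟨e, t⟩, ⟨⟨t, e⟩, ⟨e, e⟩⟩⟩, argument clever : ⟨e, t⟩; result ⟨⟨t, e⟩, ⟨e, e⟩⟩.
[runs [clever admires]]: functor [clever admires] : ⟨⟨t, e⟩, ⟨e, e⟩⟩, argument runs : ⟨t, e⟩; result ⟨e, e⟩.
[knows [runs [clever admires]]]: functor [runs [clever admires]] : ⟨e, e⟩, argument knows : e; result e.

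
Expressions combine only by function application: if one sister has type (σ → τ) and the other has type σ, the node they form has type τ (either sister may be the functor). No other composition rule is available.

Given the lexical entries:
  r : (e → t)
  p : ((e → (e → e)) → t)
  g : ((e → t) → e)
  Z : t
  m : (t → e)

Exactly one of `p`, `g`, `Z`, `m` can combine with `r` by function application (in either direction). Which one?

p : ((e → (e → e)) → t) — r needs e; p needs (e → (e → e)); neither fits.
g — combines: g : ((e → t) → e) takes r : (e → t) as argument, giving e.
Z : t — r needs e; Z needs nothing (atomic); neither fits.
m : (t → e) — r needs e; m needs t; neither fits.

g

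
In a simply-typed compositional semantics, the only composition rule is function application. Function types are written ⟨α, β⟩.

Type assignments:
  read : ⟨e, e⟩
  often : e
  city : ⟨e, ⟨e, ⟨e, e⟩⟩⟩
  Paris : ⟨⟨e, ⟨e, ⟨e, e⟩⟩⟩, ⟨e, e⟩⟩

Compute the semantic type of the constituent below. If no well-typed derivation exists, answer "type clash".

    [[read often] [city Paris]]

e

[read often]: read is ⟨e, e⟩, often is e; result e.
[city Paris]: Paris is ⟨⟨e, ⟨e, ⟨e, e⟩⟩⟩, ⟨e, e⟩⟩, city is ⟨e, ⟨e, ⟨e, e⟩⟩⟩; result ⟨e, e⟩.
[[read often] [city Paris]]: [city Paris] is ⟨e, e⟩, [read often] is e; result e.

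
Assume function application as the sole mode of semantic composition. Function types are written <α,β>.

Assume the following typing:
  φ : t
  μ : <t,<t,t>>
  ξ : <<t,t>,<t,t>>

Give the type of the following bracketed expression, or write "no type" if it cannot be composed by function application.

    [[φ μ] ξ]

[φ μ]: μ is <t,<t,t>>, φ is t; result <t,t>.
[[φ μ] ξ]: ξ is <<t,t>,<t,t>>, [φ μ] is <t,t>; result <t,t>.

<t,t>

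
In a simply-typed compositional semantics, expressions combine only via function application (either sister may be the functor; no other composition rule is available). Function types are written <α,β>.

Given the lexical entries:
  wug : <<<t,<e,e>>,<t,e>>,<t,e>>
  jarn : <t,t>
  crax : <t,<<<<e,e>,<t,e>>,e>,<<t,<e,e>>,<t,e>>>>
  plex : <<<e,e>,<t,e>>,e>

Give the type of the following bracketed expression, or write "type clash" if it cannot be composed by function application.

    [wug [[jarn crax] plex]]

type clash

[jarn crax]: <t,t> and <t,<<<<e,e>,<t,e>>,e>,<<t,<e,e>>,<t,e>>>> cannot combine by function application — type clash.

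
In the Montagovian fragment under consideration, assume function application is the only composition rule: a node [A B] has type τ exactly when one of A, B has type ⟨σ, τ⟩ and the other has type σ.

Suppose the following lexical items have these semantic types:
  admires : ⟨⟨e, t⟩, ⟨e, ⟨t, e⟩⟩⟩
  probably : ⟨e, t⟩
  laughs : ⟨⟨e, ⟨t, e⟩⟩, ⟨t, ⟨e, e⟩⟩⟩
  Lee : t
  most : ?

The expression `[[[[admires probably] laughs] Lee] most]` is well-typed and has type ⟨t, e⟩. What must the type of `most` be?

At [[[[admires probably] laughs] Lee] most] (required: ⟨t, e⟩): [[[admires probably] laughs] Lee] is ⟨e, e⟩, which is not a function with range ⟨t, e⟩; hence most is the functor — type ⟨⟨e, e⟩, ⟨t, e⟩⟩.

⟨⟨e, e⟩, ⟨t, e⟩⟩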